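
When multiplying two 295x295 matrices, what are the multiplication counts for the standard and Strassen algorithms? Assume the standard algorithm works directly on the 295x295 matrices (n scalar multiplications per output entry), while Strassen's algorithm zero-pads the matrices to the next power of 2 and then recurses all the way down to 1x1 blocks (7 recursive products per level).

Matrix multiplication for 295x295 matrices:

Strassen's algorithm requires power-of-2 dimensions. Pad 295x295 to 512x512 (next power of 2).

Standard algorithm: 295^3 = 25672375 multiplications
Strassen's algorithm: 7^(log2(512)) = 7^9 = 40353607 multiplications
Difference: 25672375 - 40353607 = -14681232 (Strassen uses MORE here due to padding overhead — for small or just-over-power-of-2 n, padding can outweigh the per-level savings)

Standard: 25672375 multiplications (295^3). Strassen: 40353607 multiplications (7^9, after padding to 512x512). Strassen reduces 8 recursive multiplications to 7 at each level.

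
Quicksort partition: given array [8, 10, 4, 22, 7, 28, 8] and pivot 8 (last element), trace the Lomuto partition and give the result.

Lomuto partition with pivot = 8:

Initial array: [8, 10, 4, 22, 7, 28, 8]

arr[0]=8 <= 8: swap with position 0, array becomes [8, 10, 4, 22, 7, 28, 8]
arr[1]=10 > 8: no swap
arr[2]=4 <= 8: swap with position 1, array becomes [8, 4, 10, 22, 7, 28, 8]
arr[3]=22 > 8: no swap
arr[4]=7 <= 8: swap with position 2, array becomes [8, 4, 7, 22, 10, 28, 8]
arr[5]=28 > 8: no swap

Place pivot at position 3: [8, 4, 7, 8, 10, 28, 22]
Pivot position: 3

After partitioning with pivot 8, the array becomes [8, 4, 7, 8, 10, 28, 22]. The pivot is placed at index 3. All elements to the left of the pivot are <= 8, and all elements to the right are > 8.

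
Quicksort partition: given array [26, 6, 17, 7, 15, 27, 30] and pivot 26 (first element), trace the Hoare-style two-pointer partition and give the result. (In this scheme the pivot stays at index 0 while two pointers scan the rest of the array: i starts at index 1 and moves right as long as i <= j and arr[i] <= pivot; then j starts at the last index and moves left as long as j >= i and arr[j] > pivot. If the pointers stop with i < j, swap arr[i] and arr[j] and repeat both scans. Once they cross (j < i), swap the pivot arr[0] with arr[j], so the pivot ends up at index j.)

Hoare-style two-pointer partition with pivot = 26:

Initial array: [26, 6, 17, 7, 15, 27, 30]

Pointers start at i = 1, j = 6.
i ends at 5, j ends at 4: the pointers have crossed (j < i), so scanning stops.

Swap pivot arr[0] with arr[4] to place pivot at position 4: [15, 6, 17, 7, 26, 27, 30]
Pivot position: 4

After partitioning with pivot 26, the array becomes [15, 6, 17, 7, 26, 27, 30]. The pivot is placed at index 4. All elements to the left of the pivot are <= 26, and all elements to the right are > 26.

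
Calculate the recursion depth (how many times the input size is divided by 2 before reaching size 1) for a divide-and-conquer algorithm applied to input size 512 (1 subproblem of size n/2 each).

For divide and conquer with division factor 2:

Problem sizes at each level:
Level 0: 512
Level 1: 256
Level 2: 128
Level 3: 64
Level 4: 32
Level 5: 16
Level 6: 8
Level 7: 4
Level 8: 2
Level 9: 1

The root is level 0 and the size-1 base case is level 9 (the tree spans levels 0 through 9, i.e. 10 levels counting the root), so the depth is the number of divisions: log_2(512) = 9

The recursion tree depth is log_2(512) = 9. At each level, the problem size is divided by 2, so it takes 9 divisions to reduce to a base case of size 1. The algorithm makes 1 recursive call at each level.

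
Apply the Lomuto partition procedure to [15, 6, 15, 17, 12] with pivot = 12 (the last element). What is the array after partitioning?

Lomuto partition with pivot = 12:

Initial array: [15, 6, 15, 17, 12]

arr[0]=15 > 12: no swap
arr[1]=6 <= 12: swap with position 0, array becomes [6, 15, 15, 17, 12]
arr[2]=15 > 12: no swap
arr[3]=17 > 12: no swap

Place pivot at position 1: [6, 12, 15, 17, 15]
Pivot position: 1

After partitioning with pivot 12, the array becomes [6, 12, 15, 17, 15]. The pivot is placed at index 1. All elements to the left of the pivot are <= 12, and all elements to the right are > 12.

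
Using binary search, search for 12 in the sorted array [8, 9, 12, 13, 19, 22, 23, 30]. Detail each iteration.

Binary search for 12 in [8, 9, 12, 13, 19, 22, 23, 30]:

lo=0, hi=7, mid=3, arr[mid]=13 -> 13 > 12, search left half
lo=0, hi=2, mid=1, arr[mid]=9 -> 9 < 12, search right half
lo=2, hi=2, mid=2, arr[mid]=12 -> Found target at index 2!

Binary search finds 12 at index 2 after 3 comparisons. The search repeatedly halves the search space by comparing with the middle element.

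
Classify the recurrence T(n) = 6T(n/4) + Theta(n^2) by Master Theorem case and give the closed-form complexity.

Master Theorem for T(n) = 6T(n/4) + O(n^2):

a = 6, b = 4, c = 2
log_b(a) = log_4(6) = 1.2925

Case 3: c = 2 > log_4(6) = 1.2925
T(n) = O(n^2) = O(n^2)

For T(n) = 6T(n/4) + O(n^2): log_4(6) = 1.2925. This is Case 3 of the Master Theorem (c > log_b(a), work dominated by root), giving O(n^2).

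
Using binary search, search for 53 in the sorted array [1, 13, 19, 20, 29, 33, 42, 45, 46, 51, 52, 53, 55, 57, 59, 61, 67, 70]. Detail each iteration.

Binary search for 53 in [1, 13, 19, 20, 29, 33, 42, 45, 46, 51, 52, 53, 55, 57, 59, 61, 67, 70]:

lo=0, hi=17, mid=8, arr[mid]=46 -> 46 < 53, search right half
lo=9, hi=17, mid=13, arr[mid]=57 -> 57 > 53, search left half
lo=9, hi=12, mid=10, arr[mid]=52 -> 52 < 53, search right half
lo=11, hi=12, mid=11, arr[mid]=53 -> Found target at index 11!

Binary search finds 53 at index 11 after 4 comparisons. The search repeatedly halves the search space by comparing with the middle element.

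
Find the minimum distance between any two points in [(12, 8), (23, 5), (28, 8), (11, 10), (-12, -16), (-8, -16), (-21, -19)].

Computing all pairwise distances among 7 points:

d((12, 8), (23, 5)) = 11.4018
d((12, 8), (28, 8)) = 16.0
d((12, 8), (11, 10)) = 2.2361 <-- minimum
d((12, 8), (-12, -16)) = 33.9411
d((12, 8), (-8, -16)) = 31.241
d((12, 8), (-21, -19)) = 42.638
d((23, 5), (28, 8)) = 5.831
d((23, 5), (11, 10)) = 13.0
d((23, 5), (-12, -16)) = 40.8167
d((23, 5), (-8, -16)) = 37.4433
d((23, 5), (-21, -19)) = 50.1199
d((28, 8), (11, 10)) = 17.1172
d((28, 8), (-12, -16)) = 46.6476
d((28, 8), (-8, -16)) = 43.2666
d((28, 8), (-21, -19)) = 55.9464
d((11, 10), (-12, -16)) = 34.7131
d((11, 10), (-8, -16)) = 32.2025
d((11, 10), (-21, -19)) = 43.1856
d((-12, -16), (-8, -16)) = 4.0
d((-12, -16), (-21, -19)) = 9.4868
d((-8, -16), (-21, -19)) = 13.3417

Closest pair: (12, 8) and (11, 10) with distance 2.2361

The closest pair is (12, 8) and (11, 10) with Euclidean distance 2.2361. For 7 points, brute-force pairwise comparison is shown above. For large n, the divide-and-conquer algorithm (sort by x, recurse on halves, check the dividing strip) achieves O(n log n).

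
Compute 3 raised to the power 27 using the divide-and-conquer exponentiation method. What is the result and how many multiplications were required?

Computing 3^27 by squaring (build up from 3^1; each line after the first costs one multiplication):

3^1 = 3
3^2 = (3^1)^2 = 3^2 = 9
3^3 = 3 * 3^2 = 3 * 9 = 27
3^6 = (3^3)^2 = 27^2 = 729
3^12 = (3^6)^2 = 729^2 = 531441
3^13 = 3 * 3^12 = 3 * 531441 = 1594323
3^26 = (3^13)^2 = 1594323^2 = 2541865828329
3^27 = 3 * 3^26 = 3 * 2541865828329 = 7625597484987

Result: 7625597484987
Multiplications needed: 7 (7 lines after 3^1)

3^27 = 7625597484987. Using exponentiation by squaring, this requires 7 multiplications. The key idea: if the exponent is even, square the half-power; if odd, multiply by the base once.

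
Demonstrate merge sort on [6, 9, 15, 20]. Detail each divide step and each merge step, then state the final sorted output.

Merge sort trace:

Split: [6, 9, 15, 20] -> [6, 9] and [15, 20]
  Split: [6, 9] -> [6] and [9]
  Merge: [6] + [9] -> [6, 9]
  Split: [15, 20] -> [15] and [20]
  Merge: [15] + [20] -> [15, 20]
Merge: [6, 9] + [15, 20] -> [6, 9, 15, 20]

Final sorted array: [6, 9, 15, 20]

The merge sort proceeds by recursively splitting the array and merging sorted halves.
After all merges, the sorted array is [6, 9, 15, 20].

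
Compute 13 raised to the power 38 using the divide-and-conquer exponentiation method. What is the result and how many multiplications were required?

Computing 13^38 by squaring (build up from 13^1; each line after the first costs one multiplication):

13^1 = 13
13^2 = (13^1)^2 = 13^2 = 169
13^4 = (13^2)^2 = 169^2 = 28561
13^8 = (13^4)^2 = 28561^2 = 815730721
13^9 = 13 * 13^8 = 13 * 815730721 = 10604499373
13^18 = (13^9)^2 = 10604499373^2 = 112455406951957393129
13^19 = 13 * 13^18 = 13 * 112455406951957393129 = 1461920290375446110677
13^38 = (13^19)^2 = 1461920290375446110677^2 = 2137210935411428674141543654682486133398329

Result: 2137210935411428674141543654682486133398329
Multiplications needed: 7 (7 lines after 13^1)

13^38 = 2137210935411428674141543654682486133398329. Using exponentiation by squaring, this requires 7 multiplications. The key idea: if the exponent is even, square the half-power; if odd, multiply by the base once.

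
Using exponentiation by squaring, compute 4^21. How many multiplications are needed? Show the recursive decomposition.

Computing 4^21 by squaring (build up from 4^1; each line after the first costs one multiplication):

4^1 = 4
4^2 = (4^1)^2 = 4^2 = 16
4^4 = (4^2)^2 = 16^2 = 256
4^5 = 4 * 4^4 = 4 * 256 = 1024
4^10 = (4^5)^2 = 1024^2 = 1048576
4^20 = (4^10)^2 = 1048576^2 = 1099511627776
4^21 = 4 * 4^20 = 4 * 1099511627776 = 4398046511104

Result: 4398046511104
Multiplications needed: 6 (6 lines after 4^1)

4^21 = 4398046511104. Using exponentiation by squaring, this requires 6 multiplications. The key idea: if the exponent is even, square the half-power; if odd, multiply by the base once.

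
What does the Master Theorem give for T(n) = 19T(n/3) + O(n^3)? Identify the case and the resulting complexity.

Master Theorem for T(n) = 19T(n/3) + O(n^3):

a = 19, b = 3, c = 3
log_b(a) = log_3(19) = 2.6801

Case 3: c = 3 > log_3(19) = 2.6801
T(n) = O(n^3) = O(n^3)

For T(n) = 19T(n/3) + O(n^3): log_3(19) = 2.6801. This is Case 3 of the Master Theorem (c > log_b(a), work dominated by root), giving O(n^3).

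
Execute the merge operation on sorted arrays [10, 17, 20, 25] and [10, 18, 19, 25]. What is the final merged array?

Merging process:

Compare 10 vs 10: take 10 from left. Merged: [10]
Compare 17 vs 10: take 10 from right. Merged: [10, 10]
Compare 17 vs 18: take 17 from left. Merged: [10, 10, 17]
Compare 20 vs 18: take 18 from right. Merged: [10, 10, 17, 18]
Compare 20 vs 19: take 19 from right. Merged: [10, 10, 17, 18, 19]
Compare 20 vs 25: take 20 from left. Merged: [10, 10, 17, 18, 19, 20]
Compare 25 vs 25: take 25 from left. Merged: [10, 10, 17, 18, 19, 20, 25]
Append remaining from right: [25]. Merged: [10, 10, 17, 18, 19, 20, 25, 25]

Final merged array: [10, 10, 17, 18, 19, 20, 25, 25]
Total comparisons: 7

The merged array is [10, 10, 17, 18, 19, 20, 25, 25], requiring 7 comparisons. The merge step runs in O(n) time where n is the total number of elements.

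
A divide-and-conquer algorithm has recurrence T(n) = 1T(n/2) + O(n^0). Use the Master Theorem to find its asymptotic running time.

Master Theorem for T(n) = 1T(n/2) + O(n^0):

a = 1, b = 2, c = 0
log_b(a) = log_2(1) = 0.0000

Case 2: c = 0 = log_2(1) = 0.0000
T(n) = O(n^0 log n) = O(log n)

For T(n) = 1T(n/2) + O(n^0): log_2(1) = 0.0000. This is Case 2 of the Master Theorem (c = log_b(a), equal work at all levels), giving O(log n).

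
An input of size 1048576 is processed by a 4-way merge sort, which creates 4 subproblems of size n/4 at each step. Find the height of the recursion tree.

For divide and conquer with division factor 4:

Problem sizes at each level:
Level 0: 1048576
Level 1: 262144
Level 2: 65536
Level 3: 16384
Level 4: 4096
Level 5: 1024
Level 6: 256
Level 7: 64
Level 8: 16
Level 9: 4
Level 10: 1

The root is level 0 and the size-1 base case is level 10 (the tree spans levels 0 through 10, i.e. 11 levels counting the root), so the depth is the number of divisions: log_4(1048576) = 10

The recursion tree depth is log_4(1048576) = 10. At each level, the problem size is divided by 4, so it takes 10 divisions to reduce to a base case of size 1. The algorithm makes 4 recursive calls at each level.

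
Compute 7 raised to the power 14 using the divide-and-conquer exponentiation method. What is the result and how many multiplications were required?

Computing 7^14 by squaring (build up from 7^1; each line after the first costs one multiplication):

7^1 = 7
7^2 = (7^1)^2 = 7^2 = 49
7^3 = 7 * 7^2 = 7 * 49 = 343
7^6 = (7^3)^2 = 343^2 = 117649
7^7 = 7 * 7^6 = 7 * 117649 = 823543
7^14 = (7^7)^2 = 823543^2 = 678223072849

Result: 678223072849
Multiplications needed: 5 (5 lines after 7^1)

7^14 = 678223072849. Using exponentiation by squaring, this requires 5 multiplications. The key idea: if the exponent is even, square the half-power; if odd, multiply by the base once.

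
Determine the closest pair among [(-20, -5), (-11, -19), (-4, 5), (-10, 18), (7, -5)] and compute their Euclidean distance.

Computing all pairwise distances among 5 points:

d((-20, -5), (-11, -19)) = 16.6433
d((-20, -5), (-4, 5)) = 18.868
d((-20, -5), (-10, 18)) = 25.0799
d((-20, -5), (7, -5)) = 27.0
d((-11, -19), (-4, 5)) = 25.0
d((-11, -19), (-10, 18)) = 37.0135
d((-11, -19), (7, -5)) = 22.8035
d((-4, 5), (-10, 18)) = 14.3178 <-- minimum
d((-4, 5), (7, -5)) = 14.8661
d((-10, 18), (7, -5)) = 28.6007

Closest pair: (-4, 5) and (-10, 18) with distance 14.3178

The closest pair is (-4, 5) and (-10, 18) with Euclidean distance 14.3178. For 5 points, brute-force pairwise comparison is shown above. For large n, the divide-and-conquer algorithm (sort by x, recurse on halves, check the dividing strip) achieves O(n log n).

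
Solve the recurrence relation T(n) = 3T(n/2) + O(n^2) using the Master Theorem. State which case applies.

Master Theorem for T(n) = 3T(n/2) + O(n^2):

a = 3, b = 2, c = 2
log_b(a) = log_2(3) = 1.5850

Case 3: c = 2 > log_2(3) = 1.5850
T(n) = O(n^2) = O(n^2)

For T(n) = 3T(n/2) + O(n^2): log_2(3) = 1.5850. This is Case 3 of the Master Theorem (c > log_b(a), work dominated by root), giving O(n^2).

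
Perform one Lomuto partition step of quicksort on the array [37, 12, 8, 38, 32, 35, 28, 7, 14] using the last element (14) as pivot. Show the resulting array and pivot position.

Lomuto partition with pivot = 14:

Initial array: [37, 12, 8, 38, 32, 35, 28, 7, 14]

arr[0]=37 > 14: no swap
arr[1]=12 <= 14: swap with position 0, array becomes [12, 37, 8, 38, 32, 35, 28, 7, 14]
arr[2]=8 <= 14: swap with position 1, array becomes [12, 8, 37, 38, 32, 35, 28, 7, 14]
arr[3]=38 > 14: no swap
arr[4]=32 > 14: no swap
arr[5]=35 > 14: no swap
arr[6]=28 > 14: no swap
arr[7]=7 <= 14: swap with position 2, array becomes [12, 8, 7, 38, 32, 35, 28, 37, 14]

Place pivot at position 3: [12, 8, 7, 14, 32, 35, 28, 37, 38]
Pivot position: 3

After partitioning with pivot 14, the array becomes [12, 8, 7, 14, 32, 35, 28, 37, 38]. The pivot is placed at index 3. All elements to the left of the pivot are <= 14, and all elements to the right are > 14.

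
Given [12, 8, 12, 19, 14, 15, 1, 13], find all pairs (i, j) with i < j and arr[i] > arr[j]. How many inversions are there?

Finding inversions in [12, 8, 12, 19, 14, 15, 1, 13]:

(0, 1): arr[0]=12 > arr[1]=8
(0, 6): arr[0]=12 > arr[6]=1
(1, 6): arr[1]=8 > arr[6]=1
(2, 6): arr[2]=12 > arr[6]=1
(3, 4): arr[3]=19 > arr[4]=14
(3, 5): arr[3]=19 > arr[5]=15
(3, 6): arr[3]=19 > arr[6]=1
(3, 7): arr[3]=19 > arr[7]=13
(4, 6): arr[4]=14 > arr[6]=1
(4, 7): arr[4]=14 > arr[7]=13
(5, 6): arr[5]=15 > arr[6]=1
(5, 7): arr[5]=15 > arr[7]=13

Total inversions: 12

The array has 12 inversion(s): (0,1), (0,6), (1,6), (2,6), (3,4), (3,5), (3,6), (3,7), (4,6), (4,7), (5,6), (5,7). Each pair (i,j) satisfies i < j and arr[i] > arr[j].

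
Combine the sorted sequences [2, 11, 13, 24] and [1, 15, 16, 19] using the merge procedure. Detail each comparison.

Merging process:

Compare 2 vs 1: take 1 from right. Merged: [1]
Compare 2 vs 15: take 2 from left. Merged: [1, 2]
Compare 11 vs 15: take 11 from left. Merged: [1, 2, 11]
Compare 13 vs 15: take 13 from left. Merged: [1, 2, 11, 13]
Compare 24 vs 15: take 15 from right. Merged: [1, 2, 11, 13, 15]
Compare 24 vs 16: take 16 from right. Merged: [1, 2, 11, 13, 15, 16]
Compare 24 vs 19: take 19 from right. Merged: [1, 2, 11, 13, 15, 16, 19]
Append remaining from left: [24]. Merged: [1, 2, 11, 13, 15, 16, 19, 24]

Final merged array: [1, 2, 11, 13, 15, 16, 19, 24]
Total comparisons: 7

The merged array is [1, 2, 11, 13, 15, 16, 19, 24], requiring 7 comparisons. The merge step runs in O(n) time where n is the total number of elements.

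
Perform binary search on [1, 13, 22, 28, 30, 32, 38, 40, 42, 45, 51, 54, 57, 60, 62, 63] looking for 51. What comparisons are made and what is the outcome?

Binary search for 51 in [1, 13, 22, 28, 30, 32, 38, 40, 42, 45, 51, 54, 57, 60, 62, 63]:

lo=0, hi=15, mid=7, arr[mid]=40 -> 40 < 51, search right half
lo=8, hi=15, mid=11, arr[mid]=54 -> 54 > 51, search left half
lo=8, hi=10, mid=9, arr[mid]=45 -> 45 < 51, search right half
lo=10, hi=10, mid=10, arr[mid]=51 -> Found target at index 10!

Binary search finds 51 at index 10 after 4 comparisons. The search repeatedly halves the search space by comparing with the middle element.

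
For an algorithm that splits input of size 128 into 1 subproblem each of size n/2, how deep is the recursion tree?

For divide and conquer with division factor 2:

Problem sizes at each level:
Level 0: 128
Level 1: 64
Level 2: 32
Level 3: 16
Level 4: 8
Level 5: 4
Level 6: 2
Level 7: 1

The root is level 0 and the size-1 base case is level 7 (the tree spans levels 0 through 7, i.e. 8 levels counting the root), so the depth is the number of divisions: log_2(128) = 7

The recursion tree depth is log_2(128) = 7. At each level, the problem size is divided by 2, so it takes 7 divisions to reduce to a base case of size 1. The algorithm makes 1 recursive call at each level.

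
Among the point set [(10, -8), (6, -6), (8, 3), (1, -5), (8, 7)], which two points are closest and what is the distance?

Computing all pairwise distances among 5 points:

d((10, -8), (6, -6)) = 4.4721
d((10, -8), (8, 3)) = 11.1803
d((10, -8), (1, -5)) = 9.4868
d((10, -8), (8, 7)) = 15.1327
d((6, -6), (8, 3)) = 9.2195
d((6, -6), (1, -5)) = 5.099
d((6, -6), (8, 7)) = 13.1529
d((8, 3), (1, -5)) = 10.6301
d((8, 3), (8, 7)) = 4.0 <-- minimum
d((1, -5), (8, 7)) = 13.8924

Closest pair: (8, 3) and (8, 7) with distance 4.0

The closest pair is (8, 3) and (8, 7) with Euclidean distance 4.0. For 5 points, brute-force pairwise comparison is shown above. For large n, the divide-and-conquer algorithm (sort by x, recurse on halves, check the dividing strip) achieves O(n log n).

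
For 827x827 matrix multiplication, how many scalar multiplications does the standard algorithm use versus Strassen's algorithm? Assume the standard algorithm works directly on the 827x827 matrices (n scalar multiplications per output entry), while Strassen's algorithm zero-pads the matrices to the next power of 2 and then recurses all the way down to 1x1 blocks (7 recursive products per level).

Matrix multiplication for 827x827 matrices:

Strassen's algorithm requires power-of-2 dimensions. Pad 827x827 to 1024x1024 (next power of 2).

Standard algorithm: 827^3 = 565609283 multiplications
Strassen's algorithm: 7^(log2(1024)) = 7^10 = 282475249 multiplications
Savings: 565609283 - 282475249 = 283134034 multiplications

Standard: 565609283 multiplications (827^3). Strassen: 282475249 multiplications (7^10, after padding to 1024x1024). Strassen reduces 8 recursive multiplications to 7 at each level.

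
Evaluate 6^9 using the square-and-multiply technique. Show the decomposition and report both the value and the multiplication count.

Computing 6^9 by squaring (build up from 6^1; each line after the first costs one multiplication):

6^1 = 6
6^2 = (6^1)^2 = 6^2 = 36
6^4 = (6^2)^2 = 36^2 = 1296
6^8 = (6^4)^2 = 1296^2 = 1679616
6^9 = 6 * 6^8 = 6 * 1679616 = 10077696

Result: 10077696
Multiplications needed: 4 (4 lines after 6^1)

6^9 = 10077696. Using exponentiation by squaring, this requires 4 multiplications. The key idea: if the exponent is even, square the half-power; if odd, multiply by the base once.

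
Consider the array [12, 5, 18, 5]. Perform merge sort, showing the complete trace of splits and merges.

Merge sort trace:

Split: [12, 5, 18, 5] -> [12, 5] and [18, 5]
  Split: [12, 5] -> [12] and [5]
  Merge: [12] + [5] -> [5, 12]
  Split: [18, 5] -> [18] and [5]
  Merge: [18] + [5] -> [5, 18]
Merge: [5, 12] + [5, 18] -> [5, 5, 12, 18]

Final sorted array: [5, 5, 12, 18]

The merge sort proceeds by recursively splitting the array and merging sorted halves.
After all merges, the sorted array is [5, 5, 12, 18].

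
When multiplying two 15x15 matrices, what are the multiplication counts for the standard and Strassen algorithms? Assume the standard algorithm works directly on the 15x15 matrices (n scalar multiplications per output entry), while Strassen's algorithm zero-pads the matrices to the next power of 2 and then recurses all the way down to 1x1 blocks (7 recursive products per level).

Matrix multiplication for 15x15 matrices:

Strassen's algorithm requires power-of-2 dimensions. Pad 15x15 to 16x16 (next power of 2).

Standard algorithm: 15^3 = 3375 multiplications
Strassen's algorithm: 7^(log2(16)) = 7^4 = 2401 multiplications
Savings: 3375 - 2401 = 974 multiplications

Standard: 3375 multiplications (15^3). Strassen: 2401 multiplications (7^4, after padding to 16x16). Strassen reduces 8 recursive multiplications to 7 at each level.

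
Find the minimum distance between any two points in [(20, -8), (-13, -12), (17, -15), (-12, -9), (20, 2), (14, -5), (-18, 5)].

Computing all pairwise distances among 7 points:

d((20, -8), (-13, -12)) = 33.2415
d((20, -8), (17, -15)) = 7.6158
d((20, -8), (-12, -9)) = 32.0156
d((20, -8), (20, 2)) = 10.0
d((20, -8), (14, -5)) = 6.7082
d((20, -8), (-18, 5)) = 40.1622
d((-13, -12), (17, -15)) = 30.1496
d((-13, -12), (-12, -9)) = 3.1623 <-- minimum
d((-13, -12), (20, 2)) = 35.8469
d((-13, -12), (14, -5)) = 27.8927
d((-13, -12), (-18, 5)) = 17.72
d((17, -15), (-12, -9)) = 29.6142
d((17, -15), (20, 2)) = 17.2627
d((17, -15), (14, -5)) = 10.4403
d((17, -15), (-18, 5)) = 40.3113
d((-12, -9), (20, 2)) = 33.8378
d((-12, -9), (14, -5)) = 26.3059
d((-12, -9), (-18, 5)) = 15.2315
d((20, 2), (14, -5)) = 9.2195
d((20, 2), (-18, 5)) = 38.1182
d((14, -5), (-18, 5)) = 33.5261

Closest pair: (-13, -12) and (-12, -9) with distance 3.1623

The closest pair is (-13, -12) and (-12, -9) with Euclidean distance 3.1623. For 7 points, brute-force pairwise comparison is shown above. For large n, the divide-and-conquer algorithm (sort by x, recurse on halves, check the dividing strip) achieves O(n log n).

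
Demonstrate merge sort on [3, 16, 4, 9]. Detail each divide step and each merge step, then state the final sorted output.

Merge sort trace:

Split: [3, 16, 4, 9] -> [3, 16] and [4, 9]
  Split: [3, 16] -> [3] and [16]
  Merge: [3] + [16] -> [3, 16]
  Split: [4, 9] -> [4] and [9]
  Merge: [4] + [9] -> [4, 9]
Merge: [3, 16] + [4, 9] -> [3, 4, 9, 16]

Final sorted array: [3, 4, 9, 16]

The merge sort proceeds by recursively splitting the array and merging sorted halves.
After all merges, the sorted array is [3, 4, 9, 16].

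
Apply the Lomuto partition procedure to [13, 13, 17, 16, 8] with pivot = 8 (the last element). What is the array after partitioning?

Lomuto partition with pivot = 8:

Initial array: [13, 13, 17, 16, 8]

arr[0]=13 > 8: no swap
arr[1]=13 > 8: no swap
arr[2]=17 > 8: no swap
arr[3]=16 > 8: no swap

Place pivot at position 0: [8, 13, 17, 16, 13]
Pivot position: 0

After partitioning with pivot 8, the array becomes [8, 13, 17, 16, 13]. The pivot is placed at index 0. All elements to the left of the pivot are <= 8, and all elements to the right are > 8.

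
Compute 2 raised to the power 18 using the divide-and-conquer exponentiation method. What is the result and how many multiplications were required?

Computing 2^18 by squaring (build up from 2^1; each line after the first costs one multiplication):

2^1 = 2
2^2 = (2^1)^2 = 2^2 = 4
2^4 = (2^2)^2 = 4^2 = 16
2^8 = (2^4)^2 = 16^2 = 256
2^9 = 2 * 2^8 = 2 * 256 = 512
2^18 = (2^9)^2 = 512^2 = 262144

Result: 262144
Multiplications needed: 5 (5 lines after 2^1)

2^18 = 262144. Using exponentiation by squaring, this requires 5 multiplications. The key idea: if the exponent is even, square the half-power; if odd, multiply by the base once.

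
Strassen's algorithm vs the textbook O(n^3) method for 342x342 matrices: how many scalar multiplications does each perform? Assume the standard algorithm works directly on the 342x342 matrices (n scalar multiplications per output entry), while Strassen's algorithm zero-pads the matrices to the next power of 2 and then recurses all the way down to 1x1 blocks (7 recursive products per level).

Matrix multiplication for 342x342 matrices:

Strassen's algorithm requires power-of-2 dimensions. Pad 342x342 to 512x512 (next power of 2).

Standard algorithm: 342^3 = 40001688 multiplications
Strassen's algorithm: 7^(log2(512)) = 7^9 = 40353607 multiplications
Difference: 40001688 - 40353607 = -351919 (Strassen uses MORE here due to padding overhead — for small or just-over-power-of-2 n, padding can outweigh the per-level savings)

Standard: 40001688 multiplications (342^3). Strassen: 40353607 multiplications (7^9, after padding to 512x512). Strassen reduces 8 recursive multiplications to 7 at each level.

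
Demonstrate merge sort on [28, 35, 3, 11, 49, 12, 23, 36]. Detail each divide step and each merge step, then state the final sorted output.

Merge sort trace:

Split: [28, 35, 3, 11, 49, 12, 23, 36] -> [28, 35, 3, 11] and [49, 12, 23, 36]
  Split: [28, 35, 3, 11] -> [28, 35] and [3, 11]
    Split: [28, 35] -> [28] and [35]
    Merge: [28] + [35] -> [28, 35]
    Split: [3, 11] -> [3] and [11]
    Merge: [3] + [11] -> [3, 11]
  Merge: [28, 35] + [3, 11] -> [3, 11, 28, 35]
  Split: [49, 12, 23, 36] -> [49, 12] and [23, 36]
    Split: [49, 12] -> [49] and [12]
    Merge: [49] + [12] -> [12, 49]
    Split: [23, 36] -> [23] and [36]
    Merge: [23] + [36] -> [23, 36]
  Merge: [12, 49] + [23, 36] -> [12, 23, 36, 49]
Merge: [3, 11, 28, 35] + [12, 23, 36, 49] -> [3, 11, 12, 23, 28, 35, 36, 49]

Final sorted array: [3, 11, 12, 23, 28, 35, 36, 49]

The merge sort proceeds by recursively splitting the array and merging sorted halves.
After all merges, the sorted array is [3, 11, 12, 23, 28, 35, 36, 49].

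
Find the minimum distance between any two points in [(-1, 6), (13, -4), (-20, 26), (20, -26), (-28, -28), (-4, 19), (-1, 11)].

Computing all pairwise distances among 7 points:

d((-1, 6), (13, -4)) = 17.2047
d((-1, 6), (-20, 26)) = 27.5862
d((-1, 6), (20, -26)) = 38.2753
d((-1, 6), (-28, -28)) = 43.4166
d((-1, 6), (-4, 19)) = 13.3417
d((-1, 6), (-1, 11)) = 5.0 <-- minimum
d((13, -4), (-20, 26)) = 44.5982
d((13, -4), (20, -26)) = 23.0868
d((13, -4), (-28, -28)) = 47.5079
d((13, -4), (-4, 19)) = 28.6007
d((13, -4), (-1, 11)) = 20.5183
d((-20, 26), (20, -26)) = 65.6049
d((-20, 26), (-28, -28)) = 54.5894
d((-20, 26), (-4, 19)) = 17.4642
d((-20, 26), (-1, 11)) = 24.2074
d((20, -26), (-28, -28)) = 48.0416
d((20, -26), (-4, 19)) = 51.0
d((20, -26), (-1, 11)) = 42.5441
d((-28, -28), (-4, 19)) = 52.7731
d((-28, -28), (-1, 11)) = 47.4342
d((-4, 19), (-1, 11)) = 8.544

Closest pair: (-1, 6) and (-1, 11) with distance 5.0

The closest pair is (-1, 6) and (-1, 11) with Euclidean distance 5.0. For 7 points, brute-force pairwise comparison is shown above. For large n, the divide-and-conquer algorithm (sort by x, recurse on halves, check the dividing strip) achieves O(n log n).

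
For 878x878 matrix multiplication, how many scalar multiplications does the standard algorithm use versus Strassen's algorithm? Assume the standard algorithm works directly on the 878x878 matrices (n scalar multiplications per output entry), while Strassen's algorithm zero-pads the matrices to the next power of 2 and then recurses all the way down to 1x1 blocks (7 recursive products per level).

Matrix multiplication for 878x878 matrices:

Strassen's algorithm requires power-of-2 dimensions. Pad 878x878 to 1024x1024 (next power of 2).

Standard algorithm: 878^3 = 676836152 multiplications
Strassen's algorithm: 7^(log2(1024)) = 7^10 = 282475249 multiplications
Savings: 676836152 - 282475249 = 394360903 multiplications

Standard: 676836152 multiplications (878^3). Strassen: 282475249 multiplications (7^10, after padding to 1024x1024). Strassen reduces 8 recursive multiplications to 7 at each level.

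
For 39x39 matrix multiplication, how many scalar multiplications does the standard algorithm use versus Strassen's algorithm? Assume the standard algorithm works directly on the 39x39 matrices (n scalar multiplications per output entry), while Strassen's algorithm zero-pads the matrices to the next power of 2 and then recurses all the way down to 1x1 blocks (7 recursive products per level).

Matrix multiplication for 39x39 matrices:

Strassen's algorithm requires power-of-2 dimensions. Pad 39x39 to 64x64 (next power of 2).

Standard algorithm: 39^3 = 59319 multiplications
Strassen's algorithm: 7^(log2(64)) = 7^6 = 117649 multiplications
Difference: 59319 - 117649 = -58330 (Strassen uses MORE here due to padding overhead — for small or just-over-power-of-2 n, padding can outweigh the per-level savings)

Standard: 59319 multiplications (39^3). Strassen: 117649 multiplications (7^6, after padding to 64x64). Strassen reduces 8 recursive multiplications to 7 at each level.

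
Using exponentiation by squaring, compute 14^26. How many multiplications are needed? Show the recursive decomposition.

Computing 14^26 by squaring (build up from 14^1; each line after the first costs one multiplication):

14^1 = 14
14^2 = (14^1)^2 = 14^2 = 196
14^3 = 14 * 14^2 = 14 * 196 = 2744
14^6 = (14^3)^2 = 2744^2 = 7529536
14^12 = (14^6)^2 = 7529536^2 = 56693912375296
14^13 = 14 * 14^12 = 14 * 56693912375296 = 793714773254144
14^26 = (14^13)^2 = 793714773254144^2 = 629983141281877223603213172736

Result: 629983141281877223603213172736
Multiplications needed: 6 (6 lines after 14^1)

14^26 = 629983141281877223603213172736. Using exponentiation by squaring, this requires 6 multiplications. The key idea: if the exponent is even, square the half-power; if odd, multiply by the base once.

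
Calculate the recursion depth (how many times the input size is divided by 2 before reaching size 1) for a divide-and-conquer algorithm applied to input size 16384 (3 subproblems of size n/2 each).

For divide and conquer with division factor 2:

Problem sizes at each level:
Level 0: 16384
Level 1: 8192
Level 2: 4096
Level 3: 2048
Level 4: 1024
Level 5: 512
Level 6: 256
Level 7: 128
Level 8: 64
Level 9: 32
Level 10: 16
Level 11: 8
Level 12: 4
Level 13: 2
Level 14: 1

The root is level 0 and the size-1 base case is level 14 (the tree spans levels 0 through 14, i.e. 15 levels counting the root), so the depth is the number of divisions: log_2(16384) = 14

The recursion tree depth is log_2(16384) = 14. At each level, the problem size is divided by 2, so it takes 14 divisions to reduce to a base case of size 1. The algorithm makes 3 recursive calls at each level.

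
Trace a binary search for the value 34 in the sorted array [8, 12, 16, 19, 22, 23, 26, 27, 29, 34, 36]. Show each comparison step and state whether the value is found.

Binary search for 34 in [8, 12, 16, 19, 22, 23, 26, 27, 29, 34, 36]:

lo=0, hi=10, mid=5, arr[mid]=23 -> 23 < 34, search right half
lo=6, hi=10, mid=8, arr[mid]=29 -> 29 < 34, search right half
lo=9, hi=10, mid=9, arr[mid]=34 -> Found target at index 9!

Binary search finds 34 at index 9 after 3 comparisons. The search repeatedly halves the search space by comparing with the middle element.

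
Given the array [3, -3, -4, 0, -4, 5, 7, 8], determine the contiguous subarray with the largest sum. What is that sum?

Using Kadane's algorithm on [3, -3, -4, 0, -4, 5, 7, 8]:

Scanning through the array:
Position 1 (value -3): max_ending_here = 0, max_so_far = 3
Position 2 (value -4): max_ending_here = -4, max_so_far = 3
Position 3 (value 0): max_ending_here = 0, max_so_far = 3
Position 4 (value -4): max_ending_here = -4, max_so_far = 3
Position 5 (value 5): max_ending_here = 5, max_so_far = 5
Position 6 (value 7): max_ending_here = 12, max_so_far = 12
Position 7 (value 8): max_ending_here = 20, max_so_far = 20

Maximum subarray: [5, 7, 8]
Maximum sum: 20

The maximum subarray is [5, 7, 8] with sum 20. This subarray runs from index 5 to index 7.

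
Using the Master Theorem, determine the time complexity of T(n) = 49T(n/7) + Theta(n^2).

Master Theorem for T(n) = 49T(n/7) + O(n^2):

a = 49, b = 7, c = 2
log_b(a) = log_7(49) = 2.0000

Case 2: c = 2 = log_7(49) = 2.0000
T(n) = O(n^2 log n) = O(n^2 log n)

For T(n) = 49T(n/7) + O(n^2): log_7(49) = 2.0000. This is Case 2 of the Master Theorem (c = log_b(a), equal work at all levels), giving O(n^2 log n).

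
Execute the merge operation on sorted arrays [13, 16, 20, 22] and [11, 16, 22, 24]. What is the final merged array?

Merging process:

Compare 13 vs 11: take 11 from right. Merged: [11]
Compare 13 vs 16: take 13 from left. Merged: [11, 13]
Compare 16 vs 16: take 16 from left. Merged: [11, 13, 16]
Compare 20 vs 16: take 16 from right. Merged: [11, 13, 16, 16]
Compare 20 vs 22: take 20 from left. Merged: [11, 13, 16, 16, 20]
Compare 22 vs 22: take 22 from left. Merged: [11, 13, 16, 16, 20, 22]
Append remaining from right: [22, 24]. Merged: [11, 13, 16, 16, 20, 22, 22, 24]

Final merged array: [11, 13, 16, 16, 20, 22, 22, 24]
Total comparisons: 6

The merged array is [11, 13, 16, 16, 20, 22, 22, 24], requiring 6 comparisons. The merge step runs in O(n) time where n is the total number of elements.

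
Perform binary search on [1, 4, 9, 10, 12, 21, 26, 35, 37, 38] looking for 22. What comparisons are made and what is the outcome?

Binary search for 22 in [1, 4, 9, 10, 12, 21, 26, 35, 37, 38]:

lo=0, hi=9, mid=4, arr[mid]=12 -> 12 < 22, search right half
lo=5, hi=9, mid=7, arr[mid]=35 -> 35 > 22, search left half
lo=5, hi=6, mid=5, arr[mid]=21 -> 21 < 22, search right half
lo=6, hi=6, mid=6, arr[mid]=26 -> 26 > 22, search left half
lo=6 > hi=5, target 22 not found

Binary search determines that 22 is not in the array after 4 comparisons. The search space was exhausted without finding the target.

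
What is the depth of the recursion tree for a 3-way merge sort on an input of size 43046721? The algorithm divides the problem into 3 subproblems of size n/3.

For divide and conquer with division factor 3:

Problem sizes at each level:
Level 0: 43046721
Level 1: 14348907
Level 2: 4782969
Level 3: 1594323
Level 4: 531441
Level 5: 177147
Level 6: 59049
Level 7: 19683
Level 8: 6561
Level 9: 2187
Level 10: 729
Level 11: 243
Level 12: 81
Level 13: 27
Level 14: 9
Level 15: 3
Level 16: 1

The root is level 0 and the size-1 base case is level 16 (the tree spans levels 0 through 16, i.e. 17 levels counting the root), so the depth is the number of divisions: log_3(43046721) = 16

The recursion tree depth is log_3(43046721) = 16. At each level, the problem size is divided by 3, so it takes 16 divisions to reduce to a base case of size 1. The algorithm makes 3 recursive calls at each level.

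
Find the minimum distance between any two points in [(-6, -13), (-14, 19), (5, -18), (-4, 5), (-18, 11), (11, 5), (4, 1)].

Computing all pairwise distances among 7 points:

d((-6, -13), (-14, 19)) = 32.9848
d((-6, -13), (5, -18)) = 12.083
d((-6, -13), (-4, 5)) = 18.1108
d((-6, -13), (-18, 11)) = 26.8328
d((-6, -13), (11, 5)) = 24.7588
d((-6, -13), (4, 1)) = 17.2047
d((-14, 19), (5, -18)) = 41.5933
d((-14, 19), (-4, 5)) = 17.2047
d((-14, 19), (-18, 11)) = 8.9443
d((-14, 19), (11, 5)) = 28.6531
d((-14, 19), (4, 1)) = 25.4558
d((5, -18), (-4, 5)) = 24.6982
d((5, -18), (-18, 11)) = 37.0135
d((5, -18), (11, 5)) = 23.7697
d((5, -18), (4, 1)) = 19.0263
d((-4, 5), (-18, 11)) = 15.2315
d((-4, 5), (11, 5)) = 15.0
d((-4, 5), (4, 1)) = 8.9443
d((-18, 11), (11, 5)) = 29.6142
d((-18, 11), (4, 1)) = 24.1661
d((11, 5), (4, 1)) = 8.0623 <-- minimum

Closest pair: (11, 5) and (4, 1) with distance 8.0623

The closest pair is (11, 5) and (4, 1) with Euclidean distance 8.0623. For 7 points, brute-force pairwise comparison is shown above. For large n, the divide-and-conquer algorithm (sort by x, recurse on halves, check the dividing strip) achieves O(n log n).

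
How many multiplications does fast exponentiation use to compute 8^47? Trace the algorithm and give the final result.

Computing 8^47 by squaring (build up from 8^1; each line after the first costs one multiplication):

8^1 = 8
8^2 = (8^1)^2 = 8^2 = 64
8^4 = (8^2)^2 = 64^2 = 4096
8^5 = 8 * 8^4 = 8 * 4096 = 32768
8^10 = (8^5)^2 = 32768^2 = 1073741824
8^11 = 8 * 8^10 = 8 * 1073741824 = 8589934592
8^22 = (8^11)^2 = 8589934592^2 = 73786976294838206464
8^23 = 8 * 8^22 = 8 * 73786976294838206464 = 590295810358705651712
8^46 = (8^23)^2 = 590295810358705651712^2 = 348449143727040986586495598010130648530944
8^47 = 8 * 8^46 = 8 * 348449143727040986586495598010130648530944 = 2787593149816327892691964784081045188247552

Result: 2787593149816327892691964784081045188247552
Multiplications needed: 9 (9 lines after 8^1)

8^47 = 2787593149816327892691964784081045188247552. Using exponentiation by squaring, this requires 9 multiplications. The key idea: if the exponent is even, square the half-power; if odd, multiply by the base once.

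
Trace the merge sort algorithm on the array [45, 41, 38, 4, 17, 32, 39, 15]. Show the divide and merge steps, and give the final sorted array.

Merge sort trace:

Split: [45, 41, 38, 4, 17, 32, 39, 15] -> [45, 41, 38, 4] and [17, 32, 39, 15]
  Split: [45, 41, 38, 4] -> [45, 41] and [38, 4]
    Split: [45, 41] -> [45] and [41]
    Merge: [45] + [41] -> [41, 45]
    Split: [38, 4] -> [38] and [4]
    Merge: [38] + [4] -> [4, 38]
  Merge: [41, 45] + [4, 38] -> [4, 38, 41, 45]
  Split: [17, 32, 39, 15] -> [17, 32] and [39, 15]
    Split: [17, 32] -> [17] and [32]
    Merge: [17] + [32] -> [17, 32]
    Split: [39, 15] -> [39] and [15]
    Merge: [39] + [15] -> [15, 39]
  Merge: [17, 32] + [15, 39] -> [15, 17, 32, 39]
Merge: [4, 38, 41, 45] + [15, 17, 32, 39] -> [4, 15, 17, 32, 38, 39, 41, 45]

Final sorted array: [4, 15, 17, 32, 38, 39, 41, 45]

The merge sort proceeds by recursively splitting the array and merging sorted halves.
After all merges, the sorted array is [4, 15, 17, 32, 38, 39, 41, 45].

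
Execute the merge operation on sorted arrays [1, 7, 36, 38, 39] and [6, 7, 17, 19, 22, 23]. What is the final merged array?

Merging process:

Compare 1 vs 6: take 1 from left. Merged: [1]
Compare 7 vs 6: take 6 from right. Merged: [1, 6]
Compare 7 vs 7: take 7 from left. Merged: [1, 6, 7]
Compare 36 vs 7: take 7 from right. Merged: [1, 6, 7, 7]
Compare 36 vs 17: take 17 from right. Merged: [1, 6, 7, 7, 17]
Compare 36 vs 19: take 19 from right. Merged: [1, 6, 7, 7, 17, 19]
Compare 36 vs 22: take 22 from right. Merged: [1, 6, 7, 7, 17, 19, 22]
Compare 36 vs 23: take 23 from right. Merged: [1, 6, 7, 7, 17, 19, 22, 23]
Append remaining from left: [36, 38, 39]. Merged: [1, 6, 7, 7, 17, 19, 22, 23, 36, 38, 39]

Final merged array: [1, 6, 7, 7, 17, 19, 22, 23, 36, 38, 39]
Total comparisons: 8

The merged array is [1, 6, 7, 7, 17, 19, 22, 23, 36, 38, 39], requiring 8 comparisons. The merge step runs in O(n) time where n is the total number of elements.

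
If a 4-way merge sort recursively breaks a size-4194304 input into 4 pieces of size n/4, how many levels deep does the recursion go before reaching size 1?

For divide and conquer with division factor 4:

Problem sizes at each level:
Level 0: 4194304
Level 1: 1048576
Level 2: 262144
Level 3: 65536
Level 4: 16384
Level 5: 4096
Level 6: 1024
Level 7: 256
Level 8: 64
Level 9: 16
Level 10: 4
Level 11: 1

The root is level 0 and the size-1 base case is level 11 (the tree spans levels 0 through 11, i.e. 12 levels counting the root), so the depth is the number of divisions: log_4(4194304) = 11

The recursion tree depth is log_4(4194304) = 11. At each level, the problem size is divided by 4, so it takes 11 divisions to reduce to a base case of size 1. The algorithm makes 4 recursive calls at each level.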